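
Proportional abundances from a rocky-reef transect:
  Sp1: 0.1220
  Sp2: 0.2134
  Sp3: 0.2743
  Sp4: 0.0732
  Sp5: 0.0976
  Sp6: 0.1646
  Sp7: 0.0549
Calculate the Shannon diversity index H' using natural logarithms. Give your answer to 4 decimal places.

Each pᵢ ln pᵢ term (working shown to 6 dp, full precision carried): 0.122×(-2.103734)=-0.256656, 0.2134×(-1.544587)=-0.329615, 0.2743×(-1.293533)=-0.354816, 0.0732×(-2.614560)=-0.191386, 0.0976×(-2.326878)=-0.227103, 0.1646×(-1.804237)=-0.296977, 0.0549×(-2.902242)=-0.159333.
Sum = -1.815886, so H' = 1.8159.

1.8159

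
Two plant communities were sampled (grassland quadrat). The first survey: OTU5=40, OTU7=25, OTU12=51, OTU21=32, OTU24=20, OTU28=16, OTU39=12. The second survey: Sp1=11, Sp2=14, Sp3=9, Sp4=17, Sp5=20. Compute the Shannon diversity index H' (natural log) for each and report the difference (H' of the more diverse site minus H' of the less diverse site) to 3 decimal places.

0.272

The first survey: N=196, proportions 0.20408, 0.12755, 0.2602, 0.16327, 0.10204, 0.08163, 0.06122, giving H' = 1.84164 (working shown to 5 dp, full precision carried).
The second survey: N=71, proportions 0.15493, 0.19718, 0.12676, 0.23944, 0.28169, giving H' = 1.57003.
Difference = |1.84164 − 1.57003| = 0.27161, i.e. 0.272 to 3 decimal places.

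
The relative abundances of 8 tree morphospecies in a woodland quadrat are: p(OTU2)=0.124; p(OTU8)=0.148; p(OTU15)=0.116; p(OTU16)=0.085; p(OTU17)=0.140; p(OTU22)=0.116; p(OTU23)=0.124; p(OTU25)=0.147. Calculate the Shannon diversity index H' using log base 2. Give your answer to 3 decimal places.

Each pᵢ log₂ pᵢ term (working shown to 5 dp, full precision carried): 0.124×(-3.01159)=-0.37344, 0.148×(-2.75633)=-0.40794, 0.116×(-3.10780)=-0.36051, 0.085×(-3.55639)=-0.30229, 0.14×(-2.83650)=-0.39711, 0.116×(-3.10780)=-0.36051, 0.124×(-3.01159)=-0.37344, 0.147×(-2.76611)=-0.40662.
Sum = -2.98184, so H' = 2.982.

2.982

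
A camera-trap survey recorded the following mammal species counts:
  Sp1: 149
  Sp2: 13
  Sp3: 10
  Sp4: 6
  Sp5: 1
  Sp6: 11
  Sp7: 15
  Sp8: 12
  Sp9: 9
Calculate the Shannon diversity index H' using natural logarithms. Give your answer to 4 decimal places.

Total N = 149+13+10+6+1+11+15+12+9 = 226, so the proportions are 0.659292, 0.057522, 0.044248, 0.026549, 0.004425, 0.048673, 0.066372, 0.053097, 0.039823 (working shown to 6 dp, full precision carried).
Each pᵢ ln pᵢ term: 0.659292×(-0.416589)=-0.274654, 0.057522×(-2.855586)=-0.164259, 0.044248×(-3.117950)=-0.137962, 0.026549×(-3.628776)=-0.096339, 0.004425×(-5.420535)=-0.023985, 0.048673×(-3.022640)=-0.147120, 0.066372×(-2.712485)=-0.180032, 0.053097×(-2.935628)=-0.155874, 0.039823×(-3.223310)=-0.128362.
Sum = -1.308587, so H' = 1.3086.

1.3086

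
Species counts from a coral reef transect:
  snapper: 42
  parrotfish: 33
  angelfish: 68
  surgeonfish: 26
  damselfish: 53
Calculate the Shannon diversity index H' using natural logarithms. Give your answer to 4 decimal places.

1.5539

Total N = 42+33+68+26+53 = 222, so the proportions are 0.189189, 0.148649, 0.306306, 0.117117, 0.238739 (working shown to 6 dp, full precision carried).
Each pᵢ ln pᵢ term: 0.189189×(-1.665008)=-0.315001, 0.148649×(-1.906170)=-0.283350, 0.306306×(-1.183170)=-0.362412, 0.117117×(-2.144581)=-0.251167, 0.238739×(-1.432385)=-0.341966.
Sum = -1.553896, so H' = 1.5539.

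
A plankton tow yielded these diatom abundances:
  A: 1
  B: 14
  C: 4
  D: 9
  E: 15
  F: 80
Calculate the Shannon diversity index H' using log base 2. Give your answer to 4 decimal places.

1.6239

Total N = 1+14+4+9+15+80 = 123, so the proportions are 0.00813, 0.113821, 0.03252, 0.073171, 0.121951, 0.650407 (working shown to 6 dp, full precision carried).
Each pᵢ log₂ pᵢ term: 0.00813×(-6.942515)=-0.056443, 0.113821×(-3.135160)=-0.356847, 0.03252×(-4.942515)=-0.160732, 0.073171×(-3.772590)=-0.276043, 0.121951×(-3.035624)=-0.370198, 0.650407×(-0.620586)=-0.403633.
Sum = -1.623897, so H' = 1.6239.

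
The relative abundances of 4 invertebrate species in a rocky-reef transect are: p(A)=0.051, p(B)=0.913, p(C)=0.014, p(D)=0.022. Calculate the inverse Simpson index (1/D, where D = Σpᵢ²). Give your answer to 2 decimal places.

D = 0.051² + 0.913² + 0.014² + 0.022² = 0.002601 + 0.833569 + 0.000196 + 0.000484 = 0.836850 (working shown to 6 dp, full precision carried).
So 1/D = 1.19496, i.e. 1.19 to 2 decimal places.

1.19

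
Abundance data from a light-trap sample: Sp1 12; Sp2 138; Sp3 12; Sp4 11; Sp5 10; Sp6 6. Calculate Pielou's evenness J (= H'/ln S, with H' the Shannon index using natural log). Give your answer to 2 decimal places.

0.56

Total N = 12+138+12+11+10+6 = 189, so the proportions are 0.0635, 0.7302, 0.0635, 0.0582, 0.0529, 0.0317 (working shown to 4 dp, full precision carried).
H' = −Σ pᵢ ln pᵢ = −((-0.1750) + (-0.2296) + (-0.1750) + (-0.1655) + (-0.1555) + (-0.1095)) = 1.0103.
With S = 6 species, ln S = 1.7918, so J = 1.0103/1.7918 = 0.5638, i.e. 0.56 to 2 decimal places.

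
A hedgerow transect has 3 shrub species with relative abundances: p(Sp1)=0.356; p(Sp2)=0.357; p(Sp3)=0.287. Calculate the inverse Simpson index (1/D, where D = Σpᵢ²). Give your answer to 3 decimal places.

2.971

D = 0.356² + 0.357² + 0.287² = 0.126736 + 0.127449 + 0.082369 = 0.336554 (working shown to 6 dp, full precision carried).
So 1/D = 2.97129, i.e. 2.971 to 3 decimal places.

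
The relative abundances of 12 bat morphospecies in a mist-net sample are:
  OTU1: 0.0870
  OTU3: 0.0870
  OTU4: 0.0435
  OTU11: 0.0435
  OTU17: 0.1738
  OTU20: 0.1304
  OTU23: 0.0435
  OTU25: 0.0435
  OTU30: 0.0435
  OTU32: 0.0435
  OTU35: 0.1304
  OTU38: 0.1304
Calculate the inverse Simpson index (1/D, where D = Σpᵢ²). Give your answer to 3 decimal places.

9.284

D = 0.087² + 0.087² + 0.0435² + 0.0435² + 0.1738² + 0.1304² + 0.0435² + 0.0435² + 0.0435² + 0.0435² + 0.1304² + 0.1304² = 0.0075690 + 0.0075690 + 0.0018922 + 0.0018922 + 0.0302064 + 0.0170042 + 0.0018922 + 0.0018922 + 0.0018922 + 0.0018922 + 0.0170042 + 0.0170042 = 0.1077104 (working shown to 7 dp, full precision carried).
So 1/D = 9.28415, i.e. 9.284 to 3 decimal places.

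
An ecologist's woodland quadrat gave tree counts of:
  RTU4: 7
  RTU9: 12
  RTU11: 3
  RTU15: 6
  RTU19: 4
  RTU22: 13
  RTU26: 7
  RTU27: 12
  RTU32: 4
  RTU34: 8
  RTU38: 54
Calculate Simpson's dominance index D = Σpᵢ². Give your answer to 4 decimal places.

Total N = 7+12+3+6+4+13+7+12+4+8+54 = 130, so the proportions are 0.053846, 0.092308, 0.023077, 0.046154, 0.030769, 0.1, 0.053846, 0.092308, 0.030769, 0.061538, 0.415385 (working shown to 6 dp, full precision carried).
D = 0.053846² + 0.092308² + 0.023077² + 0.046154² + 0.030769² + 0.1² + 0.053846² + 0.092308² + 0.030769² + 0.061538² + 0.415385² = 0.002899 + 0.008521 + 0.000533 + 0.002130 + 0.000947 + 0.010000 + 0.002899 + 0.008521 + 0.000947 + 0.003787 + 0.172544 = 0.213728.
To 4 decimal places, D = 0.2137.

0.2137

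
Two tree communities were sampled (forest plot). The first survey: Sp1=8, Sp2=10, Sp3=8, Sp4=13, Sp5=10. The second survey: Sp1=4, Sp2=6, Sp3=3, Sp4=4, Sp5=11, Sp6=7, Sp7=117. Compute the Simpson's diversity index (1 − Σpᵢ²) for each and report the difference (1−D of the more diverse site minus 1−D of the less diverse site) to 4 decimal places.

The first survey: N=49, proportions 0.163265, 0.204082, 0.163265, 0.265306, 0.204082, giving 1−D = 0.793003 (working shown to 6 dp, full precision carried).
The second survey: N=152, proportions 0.026316, 0.039474, 0.019737, 0.026316, 0.072368, 0.046053, 0.769737, giving 1−D = 0.396814.
Difference = |0.793003 − 0.396814| = 0.396189, i.e. 0.3962 to 4 decimal places.

0.3962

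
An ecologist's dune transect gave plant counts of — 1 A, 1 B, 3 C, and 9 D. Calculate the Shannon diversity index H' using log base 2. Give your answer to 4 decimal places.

1.4299

Total N = 1+1+3+9 = 14, so the proportions are 0.071429, 0.071429, 0.214286, 0.642857 (working shown to 6 dp, full precision carried).
Each pᵢ log₂ pᵢ term: 0.071429×(-3.807355)=-0.271954, 0.071429×(-3.807355)=-0.271954, 0.214286×(-2.222392)=-0.476227, 0.642857×(-0.637430)=-0.409776.
Sum = -1.429911, so H' = 1.4299.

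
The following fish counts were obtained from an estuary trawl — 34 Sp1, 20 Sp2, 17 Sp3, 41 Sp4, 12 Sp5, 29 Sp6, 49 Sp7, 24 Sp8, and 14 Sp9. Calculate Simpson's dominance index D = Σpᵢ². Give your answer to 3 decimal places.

0.133

Total N = 34+20+17+41+12+29+49+24+14 = 240, so the proportions are 0.14167, 0.08333, 0.07083, 0.17083, 0.05, 0.12083, 0.20417, 0.1, 0.05833 (working shown to 5 dp, full precision carried).
D = 0.14167² + 0.08333² + 0.07083² + 0.17083² + 0.05² + 0.12083² + 0.20417² + 0.1² + 0.05833² = 0.02007 + 0.00694 + 0.00502 + 0.02918 + 0.00250 + 0.01460 + 0.04168 + 0.01000 + 0.00340 = 0.13340.
To 3 decimal places, D = 0.133.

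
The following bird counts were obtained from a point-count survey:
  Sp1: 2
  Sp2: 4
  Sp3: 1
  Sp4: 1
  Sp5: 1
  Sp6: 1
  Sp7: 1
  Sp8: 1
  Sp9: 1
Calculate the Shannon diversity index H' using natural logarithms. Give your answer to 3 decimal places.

2.032

Total N = 2+4+1+1+1+1+1+1+1 = 13, so the proportions are 0.15385, 0.30769, 0.07692, 0.07692, 0.07692, 0.07692, 0.07692, 0.07692, 0.07692 (working shown to 5 dp, full precision carried).
Each pᵢ ln pᵢ term: 0.15385×(-1.87180)=-0.28797, 0.30769×(-1.17865)=-0.36266, 0.07692×(-2.56495)=-0.19730, 0.07692×(-2.56495)=-0.19730, 0.07692×(-2.56495)=-0.19730, 0.07692×(-2.56495)=-0.19730, 0.07692×(-2.56495)=-0.19730, 0.07692×(-2.56495)=-0.19730, 0.07692×(-2.56495)=-0.19730.
Sum = -2.03176, so H' = 2.032.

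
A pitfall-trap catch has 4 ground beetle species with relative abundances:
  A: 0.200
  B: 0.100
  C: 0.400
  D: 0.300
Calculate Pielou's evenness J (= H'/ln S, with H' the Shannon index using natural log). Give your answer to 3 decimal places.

0.923

H' = −Σ pᵢ ln pᵢ = −((-0.32189) + (-0.23026) + (-0.36652) + (-0.36119)) = 1.27985 (working shown to 5 dp, full precision carried).
With S = 4 species, ln S = 1.38629, so J = 1.27985/1.38629 = 0.92322, i.e. 0.923 to 3 decimal places.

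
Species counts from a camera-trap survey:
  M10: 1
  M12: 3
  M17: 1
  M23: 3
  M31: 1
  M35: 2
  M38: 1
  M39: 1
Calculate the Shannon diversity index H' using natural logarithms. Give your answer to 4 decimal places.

Total N = 1+3+1+3+1+2+1+1 = 13, so the proportions are 0.076923, 0.230769, 0.076923, 0.230769, 0.076923, 0.153846, 0.076923, 0.076923 (working shown to 6 dp, full precision carried).
Each pᵢ ln pᵢ term: 0.076923×(-2.564949)=-0.197304, 0.230769×(-1.466337)=-0.338385, 0.076923×(-2.564949)=-0.197304, 0.230769×(-1.466337)=-0.338385, 0.076923×(-2.564949)=-0.197304, 0.153846×(-1.871802)=-0.287970, 0.076923×(-2.564949)=-0.197304, 0.076923×(-2.564949)=-0.197304.
Sum = -1.951260, so H' = 1.9513.

1.9513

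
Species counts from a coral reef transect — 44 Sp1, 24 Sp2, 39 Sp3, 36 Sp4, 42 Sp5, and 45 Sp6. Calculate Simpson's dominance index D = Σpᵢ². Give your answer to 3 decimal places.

0.172

Total N = 44+24+39+36+42+45 = 230, so the proportions are 0.1913, 0.10435, 0.16957, 0.15652, 0.18261, 0.19565 (working shown to 5 dp, full precision carried).
D = 0.1913² + 0.10435² + 0.16957² + 0.15652² + 0.18261² + 0.19565² = 0.03660 + 0.01089 + 0.02875 + 0.02450 + 0.03335 + 0.03828 = 0.17236.
To 3 decimal places, D = 0.172.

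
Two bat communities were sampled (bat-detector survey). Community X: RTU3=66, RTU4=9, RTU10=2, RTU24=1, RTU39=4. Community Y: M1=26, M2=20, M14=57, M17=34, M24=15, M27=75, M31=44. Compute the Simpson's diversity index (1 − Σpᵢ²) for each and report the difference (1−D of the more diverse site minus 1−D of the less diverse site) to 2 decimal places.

Community X: N=82, proportions 0.80488, 0.10976, 0.02439, 0.0122, 0.04878, giving 1−D = 0.33700 (working shown to 5 dp, full precision carried).
Community Y: N=271, proportions 0.09594, 0.0738, 0.21033, 0.12546, 0.05535, 0.27675, 0.16236, giving 1−D = 0.81935.
Difference = |0.33700 − 0.81935| = 0.48235, i.e. 0.48 to 2 decimal places.

0.48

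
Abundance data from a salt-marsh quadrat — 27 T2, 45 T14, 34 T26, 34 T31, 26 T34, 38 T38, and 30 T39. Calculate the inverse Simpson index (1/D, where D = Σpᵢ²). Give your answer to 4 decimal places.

Total N = 27+45+34+34+26+38+30 = 234, so the proportions are 0.11538462, 0.19230769, 0.14529915, 0.14529915, 0.11111111, 0.16239316, 0.12820513 (working shown to 8 dp, full precision carried).
D = 0.11538462² + 0.19230769² + 0.14529915² + 0.14529915² + 0.11111111² + 0.16239316² + 0.12820513² = 0.01331361 + 0.03698225 + 0.02111184 + 0.02111184 + 0.01234568 + 0.02637154 + 0.01643655 = 0.14767331.
So 1/D = 6.771704, i.e. 6.7717 to 4 decimal places.

6.7717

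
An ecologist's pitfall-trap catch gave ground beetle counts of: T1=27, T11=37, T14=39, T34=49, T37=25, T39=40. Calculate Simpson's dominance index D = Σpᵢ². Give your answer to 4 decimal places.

0.1751

Total N = 27+37+39+49+25+40 = 217, so the proportions are 0.124424, 0.170507, 0.179724, 0.225806, 0.115207, 0.184332 (working shown to 6 dp, full precision carried).
D = 0.124424² + 0.170507² + 0.179724² + 0.225806² + 0.115207² + 0.184332² = 0.015481 + 0.029073 + 0.032301 + 0.050989 + 0.013273 + 0.033978 = 0.175094.
To 4 decimal places, D = 0.1751.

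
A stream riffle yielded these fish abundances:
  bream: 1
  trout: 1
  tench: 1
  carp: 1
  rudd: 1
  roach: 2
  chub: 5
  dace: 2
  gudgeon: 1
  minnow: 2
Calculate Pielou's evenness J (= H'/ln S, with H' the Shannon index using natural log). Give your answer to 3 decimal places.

Total N = 1+1+1+1+1+2+5+2+1+2 = 17, so the proportions are 0.05882, 0.05882, 0.05882, 0.05882, 0.05882, 0.11765, 0.29412, 0.11765, 0.05882, 0.11765 (working shown to 5 dp, full precision carried).
H' = −Σ pᵢ ln pᵢ = −((-0.16666) + (-0.16666) + (-0.16666) + (-0.16666) + (-0.16666) + (-0.25177) + (-0.35993) + (-0.25177) + (-0.16666) + (-0.25177)) = 2.11521.
With S = 10 species, ln S = 2.30259, so J = 2.11521/2.30259 = 0.91862, i.e. 0.919 to 3 decimal places.

0.919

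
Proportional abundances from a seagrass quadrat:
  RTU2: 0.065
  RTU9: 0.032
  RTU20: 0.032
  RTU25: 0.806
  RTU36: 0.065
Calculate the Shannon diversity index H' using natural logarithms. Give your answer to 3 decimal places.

Each pᵢ ln pᵢ term (working shown to 5 dp, full precision carried): 0.065×(-2.73337)=-0.17767, 0.032×(-3.44202)=-0.11014, 0.032×(-3.44202)=-0.11014, 0.806×(-0.21567)=-0.17383, 0.065×(-2.73337)=-0.17767.
Sum = -0.74946, so H' = 0.749.

0.749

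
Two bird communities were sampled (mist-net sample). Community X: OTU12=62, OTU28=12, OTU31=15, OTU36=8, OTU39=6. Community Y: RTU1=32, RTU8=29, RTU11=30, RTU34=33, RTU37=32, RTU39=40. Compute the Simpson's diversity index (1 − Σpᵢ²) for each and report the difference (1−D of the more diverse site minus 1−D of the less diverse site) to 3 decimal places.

Community X: N=103, proportions 0.60194, 0.1165, 0.14563, 0.07767, 0.05825, giving 1−D = 0.59346 (working shown to 5 dp, full precision carried).
Community Y: N=196, proportions 0.16327, 0.14796, 0.15306, 0.16837, 0.16327, 0.20408, giving 1−D = 0.83137.
Difference = |0.59346 − 0.83137| = 0.23791, i.e. 0.238 to 3 decimal places.

0.238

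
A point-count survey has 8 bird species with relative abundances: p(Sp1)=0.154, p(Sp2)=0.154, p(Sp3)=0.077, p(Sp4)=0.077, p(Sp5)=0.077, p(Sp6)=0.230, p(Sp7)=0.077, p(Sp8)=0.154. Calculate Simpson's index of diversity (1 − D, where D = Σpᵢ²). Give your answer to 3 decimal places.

0.852

D = 0.154² + 0.154² + 0.077² + 0.077² + 0.077² + 0.23² + 0.077² + 0.154² = 0.02372 + 0.02372 + 0.00593 + 0.00593 + 0.00593 + 0.05290 + 0.00593 + 0.02372 = 0.14776 (working shown to 5 dp, full precision carried).
So 1 − D = 0.85224, i.e. 0.852 to 3 decimal places.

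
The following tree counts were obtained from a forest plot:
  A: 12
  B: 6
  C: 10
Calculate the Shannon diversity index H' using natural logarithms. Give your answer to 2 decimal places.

1.06

Total N = 12+6+10 = 28, so the proportions are 0.4286, 0.2143, 0.3571 (working shown to 4 dp, full precision carried).
Each pᵢ ln pᵢ term: 0.4286×(-0.8473)=-0.3631, 0.2143×(-1.5404)=-0.3301, 0.3571×(-1.0296)=-0.3677.
Sum = -1.0609, so H' = 1.06.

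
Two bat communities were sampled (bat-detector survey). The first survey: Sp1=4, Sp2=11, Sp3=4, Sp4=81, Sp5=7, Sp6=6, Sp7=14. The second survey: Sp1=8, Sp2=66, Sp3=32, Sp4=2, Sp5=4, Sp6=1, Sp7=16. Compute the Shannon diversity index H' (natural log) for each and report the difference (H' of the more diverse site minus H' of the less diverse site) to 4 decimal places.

0.0664

The first survey: N=127, proportions 0.031496, 0.086614, 0.031496, 0.637795, 0.055118, 0.047244, 0.110236, giving H' = 1.263586 (working shown to 6 dp, full precision carried).
The second survey: N=129, proportions 0.062016, 0.511628, 0.248062, 0.015504, 0.031008, 0.007752, 0.124031, giving H' = 1.329974.
Difference = |1.263586 − 1.329974| = 0.066388, i.e. 0.0664 to 4 decimal places.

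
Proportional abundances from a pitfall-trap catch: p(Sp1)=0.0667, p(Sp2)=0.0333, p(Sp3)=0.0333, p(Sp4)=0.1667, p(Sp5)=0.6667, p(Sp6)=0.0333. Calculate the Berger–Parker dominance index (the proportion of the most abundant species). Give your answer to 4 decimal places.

The largest proportion is 0.6667, i.e. d = 0.6667 to 4 decimal places.

0.6667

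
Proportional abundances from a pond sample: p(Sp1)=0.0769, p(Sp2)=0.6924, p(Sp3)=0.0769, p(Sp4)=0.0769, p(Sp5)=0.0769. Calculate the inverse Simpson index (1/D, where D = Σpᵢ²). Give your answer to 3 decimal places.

D = 0.0769² + 0.6924² + 0.0769² + 0.0769² + 0.0769² = 0.005914 + 0.479418 + 0.005914 + 0.005914 + 0.005914 = 0.503072 (working shown to 6 dp, full precision carried).
So 1/D = 1.98779, i.e. 1.988 to 3 decimal places.

1.988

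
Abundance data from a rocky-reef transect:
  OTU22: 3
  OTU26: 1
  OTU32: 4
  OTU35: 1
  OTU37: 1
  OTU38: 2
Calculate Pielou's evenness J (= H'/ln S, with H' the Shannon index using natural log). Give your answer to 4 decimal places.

Total N = 3+1+4+1+1+2 = 12, so the proportions are 0.25, 0.083333, 0.333333, 0.083333, 0.083333, 0.166667 (working shown to 6 dp, full precision carried).
H' = −Σ pᵢ ln pᵢ = −((-0.346574) + (-0.207076) + (-0.366204) + (-0.207076) + (-0.207076) + (-0.298627)) = 1.632631.
With S = 6 species, ln S = 1.791759, so J = 1.632631/1.791759 = 0.911189, i.e. 0.9112 to 4 decimal places.

0.9112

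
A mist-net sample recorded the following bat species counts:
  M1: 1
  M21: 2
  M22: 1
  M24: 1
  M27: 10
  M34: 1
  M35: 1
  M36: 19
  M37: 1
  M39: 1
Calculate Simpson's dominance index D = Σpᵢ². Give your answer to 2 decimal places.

Total N = 1+2+1+1+10+1+1+19+1+1 = 38, so the proportions are 0.0263, 0.0526, 0.0263, 0.0263, 0.2632, 0.0263, 0.0263, 0.5, 0.0263, 0.0263 (working shown to 4 dp, full precision carried).
D = 0.0263² + 0.0526² + 0.0263² + 0.0263² + 0.2632² + 0.0263² + 0.0263² + 0.5² + 0.0263² + 0.0263² = 0.0007 + 0.0028 + 0.0007 + 0.0007 + 0.0693 + 0.0007 + 0.0007 + 0.2500 + 0.0007 + 0.0007 = 0.3269.
To 2 decimal places, D = 0.33.

0.33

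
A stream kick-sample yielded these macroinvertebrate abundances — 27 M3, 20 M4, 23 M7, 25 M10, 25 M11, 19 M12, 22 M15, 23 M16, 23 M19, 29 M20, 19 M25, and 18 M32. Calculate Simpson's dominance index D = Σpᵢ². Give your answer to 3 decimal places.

Total N = 27+20+23+25+25+19+22+23+23+29+19+18 = 273, so the proportions are 0.0989, 0.07326, 0.08425, 0.09158, 0.09158, 0.0696, 0.08059, 0.08425, 0.08425, 0.10623, 0.0696, 0.06593 (working shown to 5 dp, full precision carried).
D = 0.0989² + 0.07326² + 0.08425² + 0.09158² + 0.09158² + 0.0696² + 0.08059² + 0.08425² + 0.08425² + 0.10623² + 0.0696² + 0.06593² = 0.00978 + 0.00537 + 0.00710 + 0.00839 + 0.00839 + 0.00484 + 0.00649 + 0.00710 + 0.00710 + 0.01128 + 0.00484 + 0.00435 = 0.08503.
To 3 decimal places, D = 0.085.

0.085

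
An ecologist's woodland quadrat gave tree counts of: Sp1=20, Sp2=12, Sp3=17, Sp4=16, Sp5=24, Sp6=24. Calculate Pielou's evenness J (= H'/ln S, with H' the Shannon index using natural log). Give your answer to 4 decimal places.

Total N = 20+12+17+16+24+24 = 113, so the proportions are 0.176991, 0.106195, 0.150442, 0.141593, 0.212389, 0.212389 (working shown to 6 dp, full precision carried).
H' = −Σ pᵢ ln pᵢ = −((-0.306488) + (-0.238140) + (-0.284964) + (-0.276786) + (-0.329062) + (-0.329062)) = 1.764501.
With S = 6 species, ln S = 1.791759, so J = 1.764501/1.791759 = 0.984787, i.e. 0.9848 to 4 decimal places.

0.9848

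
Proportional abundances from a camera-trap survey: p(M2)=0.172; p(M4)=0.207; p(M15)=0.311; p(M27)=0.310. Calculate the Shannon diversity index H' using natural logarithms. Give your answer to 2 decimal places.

Each pᵢ ln pᵢ term (working shown to 4 dp, full precision carried): 0.172×(-1.7603)=-0.3028, 0.207×(-1.5750)=-0.3260, 0.311×(-1.1680)=-0.3632, 0.31×(-1.1712)=-0.3631.
Sum = -1.3551, so H' = 1.36.

1.36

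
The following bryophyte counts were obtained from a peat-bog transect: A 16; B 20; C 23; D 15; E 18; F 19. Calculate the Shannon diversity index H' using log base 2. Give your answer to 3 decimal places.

2.571

Total N = 16+20+23+15+18+19 = 111, so the proportions are 0.14414, 0.18018, 0.20721, 0.13514, 0.16216, 0.17117 (working shown to 5 dp, full precision carried).
Each pᵢ log₂ pᵢ term: 0.14414×(-2.79442)=-0.40280, 0.18018×(-2.47249)=-0.44549, 0.20721×(-2.27085)=-0.47054, 0.13514×(-2.88753)=-0.39021, 0.16216×(-2.62449)=-0.42559, 0.17117×(-2.54649)=-0.43589.
Sum = -2.57051, so H' = 2.571.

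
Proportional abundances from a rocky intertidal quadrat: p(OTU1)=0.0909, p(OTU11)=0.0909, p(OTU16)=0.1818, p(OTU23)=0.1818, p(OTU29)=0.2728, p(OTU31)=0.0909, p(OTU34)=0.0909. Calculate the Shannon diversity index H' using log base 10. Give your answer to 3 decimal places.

0.802

Each pᵢ log₁₀ pᵢ term (working shown to 5 dp, full precision carried): 0.0909×(-1.04144)=-0.09467, 0.0909×(-1.04144)=-0.09467, 0.1818×(-0.74041)=-0.13461, 0.1818×(-0.74041)=-0.13461, 0.2728×(-0.56416)=-0.15390, 0.0909×(-1.04144)=-0.09467, 0.0909×(-1.04144)=-0.09467.
Sum = -0.80178, so H' = 0.802.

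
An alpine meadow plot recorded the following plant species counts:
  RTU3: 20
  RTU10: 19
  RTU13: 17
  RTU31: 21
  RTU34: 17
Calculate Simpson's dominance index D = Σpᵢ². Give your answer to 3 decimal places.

0.201

Total N = 20+19+17+21+17 = 94, so the proportions are 0.21277, 0.20213, 0.18085, 0.2234, 0.18085 (working shown to 5 dp, full precision carried).
D = 0.21277² + 0.20213² + 0.18085² + 0.2234² + 0.18085² = 0.04527 + 0.04086 + 0.03271 + 0.04991 + 0.03271 = 0.20145.
To 3 decimal places, D = 0.201.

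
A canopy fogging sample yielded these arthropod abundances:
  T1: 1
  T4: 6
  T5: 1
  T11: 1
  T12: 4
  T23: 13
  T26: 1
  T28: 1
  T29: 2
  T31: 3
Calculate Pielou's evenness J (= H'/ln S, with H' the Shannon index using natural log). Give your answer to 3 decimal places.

0.804

Total N = 1+6+1+1+4+13+1+1+2+3 = 33, so the proportions are 0.0303, 0.18182, 0.0303, 0.0303, 0.12121, 0.39394, 0.0303, 0.0303, 0.06061, 0.09091 (working shown to 5 dp, full precision carried).
H' = −Σ pᵢ ln pᵢ = −((-0.10595) + (-0.30995) + (-0.10595) + (-0.10595) + (-0.25578) + (-0.36698) + (-0.10595) + (-0.10595) + (-0.16990) + (-0.21799)) = 1.85038.
With S = 10 species, ln S = 2.30259, so J = 1.85038/2.30259 = 0.80361, i.e. 0.804 to 3 decimal places.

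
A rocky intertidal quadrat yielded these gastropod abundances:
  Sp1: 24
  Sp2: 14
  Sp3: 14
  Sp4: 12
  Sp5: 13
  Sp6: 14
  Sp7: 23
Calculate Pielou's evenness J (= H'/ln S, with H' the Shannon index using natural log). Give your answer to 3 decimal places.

0.981

Total N = 24+14+14+12+13+14+23 = 114, so the proportions are 0.21053, 0.12281, 0.12281, 0.10526, 0.11404, 0.12281, 0.20175 (working shown to 5 dp, full precision carried).
H' = −Σ pᵢ ln pᵢ = −((-0.32803) + (-0.25754) + (-0.25754) + (-0.23698) + (-0.24760) + (-0.25754) + (-0.32295)) = 1.90819.
With S = 7 species, ln S = 1.94591, so J = 1.90819/1.94591 = 0.98061, i.e. 0.981 to 3 decimal places.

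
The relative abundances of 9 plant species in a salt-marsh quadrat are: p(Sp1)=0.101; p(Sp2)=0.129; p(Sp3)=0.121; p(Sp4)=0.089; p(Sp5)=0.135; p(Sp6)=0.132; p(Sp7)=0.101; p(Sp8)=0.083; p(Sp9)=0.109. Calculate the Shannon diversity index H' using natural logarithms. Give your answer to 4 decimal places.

2.1839

Each pᵢ ln pᵢ term (working shown to 6 dp, full precision carried): 0.101×(-2.292635)=-0.231556, 0.129×(-2.047943)=-0.264185, 0.121×(-2.111965)=-0.255548, 0.089×(-2.419119)=-0.215302, 0.135×(-2.002481)=-0.270335, 0.132×(-2.024953)=-0.267294, 0.101×(-2.292635)=-0.231556, 0.083×(-2.488915)=-0.206580, 0.109×(-2.216407)=-0.241588.
Sum = -2.183943, so H' = 2.1839.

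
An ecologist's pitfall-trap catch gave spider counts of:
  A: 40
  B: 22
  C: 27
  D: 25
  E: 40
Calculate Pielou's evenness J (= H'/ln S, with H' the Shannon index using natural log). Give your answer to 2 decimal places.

0.98

Total N = 40+22+27+25+40 = 154, so the proportions are 0.2597, 0.1429, 0.1753, 0.1623, 0.2597 (working shown to 4 dp, full precision carried).
H' = −Σ pᵢ ln pᵢ = −((-0.3501) + (-0.2780) + (-0.3053) + (-0.2951) + (-0.3501)) = 1.5787.
With S = 5 species, ln S = 1.6094, so J = 1.5787/1.6094 = 0.9809, i.e. 0.98 to 2 decimal places.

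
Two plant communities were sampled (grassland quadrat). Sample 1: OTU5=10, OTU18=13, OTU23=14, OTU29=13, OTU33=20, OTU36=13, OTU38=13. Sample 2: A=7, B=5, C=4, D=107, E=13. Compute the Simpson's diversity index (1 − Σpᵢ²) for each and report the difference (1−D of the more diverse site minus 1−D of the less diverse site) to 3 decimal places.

0.484

Sample 1: N=96, proportions 0.10417, 0.13542, 0.14583, 0.13542, 0.20833, 0.13542, 0.13542, giving 1−D = 0.85113 (working shown to 5 dp, full precision carried).
Sample 2: N=136, proportions 0.05147, 0.03676, 0.02941, 0.78676, 0.09559, giving 1−D = 0.36700.
Difference = |0.85113 − 0.36700| = 0.48413, i.e. 0.484 to 3 decimal places.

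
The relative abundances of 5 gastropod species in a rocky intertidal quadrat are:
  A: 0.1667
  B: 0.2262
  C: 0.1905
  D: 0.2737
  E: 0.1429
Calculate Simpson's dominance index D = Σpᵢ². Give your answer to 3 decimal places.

0.211

D = 0.1667² + 0.2262² + 0.1905² + 0.2737² + 0.1429² = 0.02779 + 0.05117 + 0.03629 + 0.07491 + 0.02042 = 0.21058 (working shown to 5 dp, full precision carried).
To 3 decimal places, D = 0.211.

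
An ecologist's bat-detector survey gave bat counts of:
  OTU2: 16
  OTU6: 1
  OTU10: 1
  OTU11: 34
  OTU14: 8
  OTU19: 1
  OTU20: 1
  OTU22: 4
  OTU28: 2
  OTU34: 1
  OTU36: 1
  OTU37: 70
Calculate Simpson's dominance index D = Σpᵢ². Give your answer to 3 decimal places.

Total N = 16+1+1+34+8+1+1+4+2+1+1+70 = 140, so the proportions are 0.11429, 0.00714, 0.00714, 0.24286, 0.05714, 0.00714, 0.00714, 0.02857, 0.01429, 0.00714, 0.00714, 0.5 (working shown to 5 dp, full precision carried).
D = 0.11429² + 0.00714² + 0.00714² + 0.24286² + 0.05714² + 0.00714² + 0.00714² + 0.02857² + 0.01429² + 0.00714² + 0.00714² + 0.5² = 0.01306 + 0.00005 + 0.00005 + 0.05898 + 0.00327 + 0.00005 + 0.00005 + 0.00082 + 0.00020 + 0.00005 + 0.00005 + 0.25000 = 0.32663.
To 3 decimal places, D = 0.327.

0.327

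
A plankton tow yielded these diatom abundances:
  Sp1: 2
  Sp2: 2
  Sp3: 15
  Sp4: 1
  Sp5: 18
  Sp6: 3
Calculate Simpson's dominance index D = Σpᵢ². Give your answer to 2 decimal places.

Total N = 2+2+15+1+18+3 = 41, so the proportions are 0.0488, 0.0488, 0.3659, 0.0244, 0.439, 0.0732 (working shown to 4 dp, full precision carried).
D = 0.0488² + 0.0488² + 0.3659² + 0.0244² + 0.439² + 0.0732² = 0.0024 + 0.0024 + 0.1338 + 0.0006 + 0.1927 + 0.0054 = 0.3373.
To 2 decimal places, D = 0.34.

0.34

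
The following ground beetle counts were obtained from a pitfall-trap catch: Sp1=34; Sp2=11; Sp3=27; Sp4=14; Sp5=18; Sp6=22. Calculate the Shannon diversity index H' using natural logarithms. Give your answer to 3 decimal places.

Total N = 34+11+27+14+18+22 = 126, so the proportions are 0.26984, 0.0873, 0.21429, 0.11111, 0.14286, 0.1746 (working shown to 5 dp, full precision carried).
Each pᵢ ln pᵢ term: 0.26984×(-1.30992)=-0.35347, 0.0873×(-2.43839)=-0.21288, 0.21429×(-1.54045)=-0.33010, 0.11111×(-2.19722)=-0.24414, 0.14286×(-1.94591)=-0.27799, 0.1746×(-1.74524)=-0.30472.
Sum = -1.72329, so H' = 1.723.

1.723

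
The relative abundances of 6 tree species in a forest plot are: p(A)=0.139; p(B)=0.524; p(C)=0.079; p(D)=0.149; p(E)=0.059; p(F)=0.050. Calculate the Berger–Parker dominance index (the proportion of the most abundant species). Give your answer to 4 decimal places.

The largest proportion is 0.524, i.e. d = 0.5240 to 4 decimal places.

0.5240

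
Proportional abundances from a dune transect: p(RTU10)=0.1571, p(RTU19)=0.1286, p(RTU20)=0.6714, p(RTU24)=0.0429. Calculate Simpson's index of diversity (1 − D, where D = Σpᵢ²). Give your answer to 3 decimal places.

D = 0.1571² + 0.1286² + 0.6714² + 0.0429² = 0.02468 + 0.01654 + 0.45078 + 0.00184 = 0.49384 (working shown to 5 dp, full precision carried).
So 1 − D = 0.50616, i.e. 0.506 to 3 decimal places.

0.506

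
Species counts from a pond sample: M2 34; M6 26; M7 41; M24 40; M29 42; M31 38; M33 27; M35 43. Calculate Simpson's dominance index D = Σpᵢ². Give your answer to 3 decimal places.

0.129

Total N = 34+26+41+40+42+38+27+43 = 291, so the proportions are 0.11684, 0.08935, 0.14089, 0.13746, 0.14433, 0.13058, 0.09278, 0.14777 (working shown to 5 dp, full precision carried).
D = 0.11684² + 0.08935² + 0.14089² + 0.13746² + 0.14433² + 0.13058² + 0.09278² + 0.14777² = 0.01365 + 0.00798 + 0.01985 + 0.01889 + 0.02083 + 0.01705 + 0.00861 + 0.02183 = 0.12871.
To 3 decimal places, D = 0.129.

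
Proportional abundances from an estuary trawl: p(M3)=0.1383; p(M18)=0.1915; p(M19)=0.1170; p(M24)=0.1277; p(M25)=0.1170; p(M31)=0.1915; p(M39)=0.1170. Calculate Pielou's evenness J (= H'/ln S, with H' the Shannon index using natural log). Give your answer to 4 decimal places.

0.9880

H' = −Σ pᵢ ln pᵢ = −((-0.273603) + (-0.316524) + (-0.251033) + (-0.262816) + (-0.251033) + (-0.316524) + (-0.251033)) = 1.922566 (working shown to 6 dp, full precision carried).
With S = 7 species, ln S = 1.945910, so J = 1.922566/1.945910 = 0.988004, i.e. 0.9880 to 4 decimal places.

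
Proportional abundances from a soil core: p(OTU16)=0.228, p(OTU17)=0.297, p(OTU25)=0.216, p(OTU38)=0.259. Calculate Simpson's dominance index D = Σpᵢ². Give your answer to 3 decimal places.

0.254

D = 0.228² + 0.297² + 0.216² + 0.259² = 0.05198 + 0.08821 + 0.04666 + 0.06708 = 0.25393 (working shown to 5 dp, full precision carried).
To 3 decimal places, D = 0.254.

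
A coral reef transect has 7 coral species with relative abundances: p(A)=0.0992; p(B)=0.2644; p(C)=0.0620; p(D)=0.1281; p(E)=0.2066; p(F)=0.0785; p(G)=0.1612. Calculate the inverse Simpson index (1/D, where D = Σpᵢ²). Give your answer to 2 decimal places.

5.72

D = 0.0992² + 0.2644² + 0.062² + 0.1281² + 0.2066² + 0.0785² + 0.1612² = 0.009841 + 0.069907 + 0.003844 + 0.016410 + 0.042684 + 0.006162 + 0.025985 = 0.174833 (working shown to 6 dp, full precision carried).
So 1/D = 5.7197, i.e. 5.72 to 2 decimal places.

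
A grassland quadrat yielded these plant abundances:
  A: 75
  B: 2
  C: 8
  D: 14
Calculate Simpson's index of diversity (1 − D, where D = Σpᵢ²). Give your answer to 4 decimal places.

0.3991

Total N = 75+2+8+14 = 99, so the proportions are 0.757576, 0.020202, 0.080808, 0.141414 (working shown to 6 dp, full precision carried).
D = 0.757576² + 0.020202² + 0.080808² + 0.141414² = 0.573921 + 0.000408 + 0.006530 + 0.019998 = 0.600857.
So 1 − D = 0.399143, i.e. 0.3991 to 4 decimal places.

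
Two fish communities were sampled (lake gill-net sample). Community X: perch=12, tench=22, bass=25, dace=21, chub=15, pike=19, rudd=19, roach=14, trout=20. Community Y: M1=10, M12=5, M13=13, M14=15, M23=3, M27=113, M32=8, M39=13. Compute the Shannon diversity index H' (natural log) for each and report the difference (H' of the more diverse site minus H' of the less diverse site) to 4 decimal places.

Community X: N=167, proportions 0.0718563, 0.1317365, 0.1497006, 0.1257485, 0.0898204, 0.1137725, 0.1137725, 0.0838323, 0.1197605, giving H' = 2.1742839 (working shown to 7 dp, full precision carried).
Community Y: N=180, proportions 0.0555556, 0.0277778, 0.0722222, 0.0833333, 0.0166667, 0.6277778, 0.0444444, 0.0722222, giving H' = 1.3456865.
Difference = |2.1742839 − 1.3456865| = 0.8285974, i.e. 0.8286 to 4 decimal places.

0.8286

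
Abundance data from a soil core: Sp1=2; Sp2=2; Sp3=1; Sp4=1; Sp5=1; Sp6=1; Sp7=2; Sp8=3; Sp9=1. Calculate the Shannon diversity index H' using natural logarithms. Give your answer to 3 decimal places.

Total N = 2+2+1+1+1+1+2+3+1 = 14, so the proportions are 0.14286, 0.14286, 0.07143, 0.07143, 0.07143, 0.07143, 0.14286, 0.21429, 0.07143 (working shown to 5 dp, full precision carried).
Each pᵢ ln pᵢ term: 0.14286×(-1.94591)=-0.27799, 0.14286×(-1.94591)=-0.27799, 0.07143×(-2.63906)=-0.18850, 0.07143×(-2.63906)=-0.18850, 0.07143×(-2.63906)=-0.18850, 0.07143×(-2.63906)=-0.18850, 0.14286×(-1.94591)=-0.27799, 0.21429×(-1.54045)=-0.33010, 0.07143×(-2.63906)=-0.18850.
Sum = -2.10658, so H' = 2.107.

2.107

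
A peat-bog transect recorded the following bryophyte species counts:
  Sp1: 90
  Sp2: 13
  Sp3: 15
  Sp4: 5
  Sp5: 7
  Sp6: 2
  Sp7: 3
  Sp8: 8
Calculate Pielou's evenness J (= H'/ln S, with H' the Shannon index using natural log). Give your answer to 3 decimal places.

0.631

Total N = 90+13+15+5+7+2+3+8 = 143, so the proportions are 0.62937, 0.09091, 0.1049, 0.03497, 0.04895, 0.01399, 0.02098, 0.05594 (working shown to 5 dp, full precision carried).
H' = −Σ pᵢ ln pᵢ = −((-0.29142) + (-0.21799) + (-0.23652) + (-0.11725) + (-0.14768) + (-0.05972) + (-0.08107) + (-0.16131)) = 1.31296.
With S = 8 species, ln S = 2.07944, so J = 1.31296/2.07944 = 0.63140, i.e. 0.631 to 3 decimal places.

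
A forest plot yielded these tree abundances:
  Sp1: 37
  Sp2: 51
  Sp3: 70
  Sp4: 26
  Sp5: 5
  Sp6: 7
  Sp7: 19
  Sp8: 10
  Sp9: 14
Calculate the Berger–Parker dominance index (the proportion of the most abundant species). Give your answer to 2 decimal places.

Total N = 37+51+70+26+5+7+19+10+14 = 239, so the proportions are 0.1548, 0.2134, 0.2929, 0.1088, 0.0209, 0.0293, 0.0795, 0.0418, 0.0586 (working shown to 4 dp, full precision carried).
The largest proportion is 0.2929, i.e. d = 0.29 to 2 decimal places.

0.29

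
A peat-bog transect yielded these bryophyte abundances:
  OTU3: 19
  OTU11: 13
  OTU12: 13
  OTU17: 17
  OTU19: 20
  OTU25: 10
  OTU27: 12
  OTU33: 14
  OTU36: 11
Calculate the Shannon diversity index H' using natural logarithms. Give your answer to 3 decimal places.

2.171

Total N = 19+13+13+17+20+10+12+14+11 = 129, so the proportions are 0.14729, 0.10078, 0.10078, 0.13178, 0.15504, 0.07752, 0.09302, 0.10853, 0.08527 (working shown to 5 dp, full precision carried).
Each pᵢ ln pᵢ term: 0.14729×(-1.91537)=-0.28211, 0.10078×(-2.29486)=-0.23127, 0.10078×(-2.29486)=-0.23127, 0.13178×(-2.02660)=-0.26707, 0.15504×(-1.86408)=-0.28900, 0.07752×(-2.55723)=-0.19823, 0.09302×(-2.37491)=-0.22092, 0.10853×(-2.22076)=-0.24101, 0.08527×(-2.46192)=-0.20993.
Sum = -2.17081, so H' = 2.171.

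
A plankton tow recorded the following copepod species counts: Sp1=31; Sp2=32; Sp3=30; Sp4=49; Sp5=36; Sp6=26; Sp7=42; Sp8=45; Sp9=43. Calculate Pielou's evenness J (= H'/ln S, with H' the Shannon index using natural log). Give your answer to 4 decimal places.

0.9908

Total N = 31+32+30+49+36+26+42+45+43 = 334, so the proportions are 0.092814, 0.095808, 0.08982, 0.146707, 0.107784, 0.077844, 0.125749, 0.134731, 0.128743 (working shown to 6 dp, full precision carried).
H' = −Σ pᵢ ln pᵢ = −((-0.220634) + (-0.224709) + (-0.216462) + (-0.281577) + (-0.240103) + (-0.198740) + (-0.260736) + (-0.270064) + (-0.263915)) = 2.176940.
With S = 9 species, ln S = 2.197225, so J = 2.176940/2.197225 = 0.990768, i.e. 0.9908 to 4 decimal places.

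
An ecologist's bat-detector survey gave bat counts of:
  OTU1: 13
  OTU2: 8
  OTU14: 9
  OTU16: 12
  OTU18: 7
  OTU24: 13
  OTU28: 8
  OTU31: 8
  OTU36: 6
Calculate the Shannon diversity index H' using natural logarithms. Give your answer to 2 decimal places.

2.16

Total N = 13+8+9+12+7+13+8+8+6 = 84, so the proportions are 0.1548, 0.0952, 0.1071, 0.1429, 0.0833, 0.1548, 0.0952, 0.0952, 0.0714 (working shown to 4 dp, full precision carried).
Each pᵢ ln pᵢ term: 0.1548×(-1.8659)=-0.2888, 0.0952×(-2.3514)=-0.2239, 0.1071×(-2.2336)=-0.2393, 0.1429×(-1.9459)=-0.2780, 0.0833×(-2.4849)=-0.2071, 0.1548×(-1.8659)=-0.2888, 0.0952×(-2.3514)=-0.2239, 0.0952×(-2.3514)=-0.2239, 0.0714×(-2.6391)=-0.1885.
Sum = -2.1622, so H' = 2.16.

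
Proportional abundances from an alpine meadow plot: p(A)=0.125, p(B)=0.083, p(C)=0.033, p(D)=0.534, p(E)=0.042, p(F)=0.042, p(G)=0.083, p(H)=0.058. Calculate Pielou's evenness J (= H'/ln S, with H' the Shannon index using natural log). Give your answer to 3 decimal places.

0.746

H' = −Σ pᵢ ln pᵢ = −((-0.25993) + (-0.20658) + (-0.11257) + (-0.33501) + (-0.13314) + (-0.13314) + (-0.20658) + (-0.16514)) = 1.55210 (working shown to 5 dp, full precision carried).
With S = 8 species, ln S = 2.07944, so J = 1.55210/2.07944 = 0.74640, i.e. 0.746 to 3 decimal places.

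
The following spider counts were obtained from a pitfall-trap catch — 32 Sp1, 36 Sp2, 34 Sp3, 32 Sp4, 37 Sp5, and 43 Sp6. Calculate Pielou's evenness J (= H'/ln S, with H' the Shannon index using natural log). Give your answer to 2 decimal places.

1.00

Total N = 32+36+34+32+37+43 = 214, so the proportions are 0.1495, 0.1682, 0.1589, 0.1495, 0.1729, 0.2009 (working shown to 4 dp, full precision carried).
H' = −Σ pᵢ ln pᵢ = −((-0.2841) + (-0.2999) + (-0.2923) + (-0.2841) + (-0.3034) + (-0.3225)) = 1.7863.
With S = 6 species, ln S = 1.7918, so J = 1.7863/1.7918 = 0.9970, i.e. 1.00 to 2 decimal places.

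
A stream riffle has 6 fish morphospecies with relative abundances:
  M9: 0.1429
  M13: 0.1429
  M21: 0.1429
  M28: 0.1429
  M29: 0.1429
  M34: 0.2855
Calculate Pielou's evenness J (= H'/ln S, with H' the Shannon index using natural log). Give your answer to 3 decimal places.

H' = −Σ pᵢ ln pᵢ = −((-0.27803) + (-0.27803) + (-0.27803) + (-0.27803) + (-0.27803) + (-0.35788)) = 1.74802 (working shown to 5 dp, full precision carried).
With S = 6 species, ln S = 1.79176, so J = 1.74802/1.79176 = 0.97559, i.e. 0.976 to 3 decimal places.

0.976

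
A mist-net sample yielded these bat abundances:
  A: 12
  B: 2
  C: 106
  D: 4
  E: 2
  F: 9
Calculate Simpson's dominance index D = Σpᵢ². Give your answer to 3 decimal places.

0.630

Total N = 12+2+106+4+2+9 = 135, so the proportions are 0.08889, 0.01481, 0.78519, 0.02963, 0.01481, 0.06667 (working shown to 5 dp, full precision carried).
D = 0.08889² + 0.01481² + 0.78519² + 0.02963² + 0.01481² + 0.06667² = 0.00790 + 0.00022 + 0.61652 + 0.00088 + 0.00022 + 0.00444 = 0.63018.
To 3 decimal places, D = 0.630.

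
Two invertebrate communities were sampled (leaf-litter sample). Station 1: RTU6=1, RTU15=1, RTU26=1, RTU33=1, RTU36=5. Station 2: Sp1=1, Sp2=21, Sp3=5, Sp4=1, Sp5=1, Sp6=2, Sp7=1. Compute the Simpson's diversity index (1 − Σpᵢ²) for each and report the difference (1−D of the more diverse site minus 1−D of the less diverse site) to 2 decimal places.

Station 1: N=9, proportions 0.1111, 0.1111, 0.1111, 0.1111, 0.5556, giving 1−D = 0.6420 (working shown to 4 dp, full precision carried).
Station 2: N=32, proportions 0.0312, 0.6562, 0.1562, 0.0312, 0.0312, 0.0625, 0.0312, giving 1−D = 0.5371.
Difference = |0.6420 − 0.5371| = 0.1049, i.e. 0.10 to 2 decimal places.

0.10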